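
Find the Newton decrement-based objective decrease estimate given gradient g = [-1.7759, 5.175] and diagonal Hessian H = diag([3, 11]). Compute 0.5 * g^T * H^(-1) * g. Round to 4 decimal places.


Step 1: H is diagonal, so H^(-1) * g = [-0.592, 0.4705].
Step 2: g^T H^(-1) g = sum_i g_i^2 / H_ii
  = (-1.7759)^2/3 + (5.175)^2/11
  = 1.0513 + 2.4346 = 3.4859
Step 3: Objective decrease = 0.5 * g^T H^(-1) g = 1.7429


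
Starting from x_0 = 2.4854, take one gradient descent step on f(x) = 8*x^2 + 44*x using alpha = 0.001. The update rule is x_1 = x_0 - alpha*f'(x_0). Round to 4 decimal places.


We compute the gradient at x_0 and apply the update.
f'(x) = 16*x + 44
f'(2.4854) = 16*2.4854 + 44 = 83.7664
x_1 = 2.4854 - 0.001*83.7664 = 2.4016


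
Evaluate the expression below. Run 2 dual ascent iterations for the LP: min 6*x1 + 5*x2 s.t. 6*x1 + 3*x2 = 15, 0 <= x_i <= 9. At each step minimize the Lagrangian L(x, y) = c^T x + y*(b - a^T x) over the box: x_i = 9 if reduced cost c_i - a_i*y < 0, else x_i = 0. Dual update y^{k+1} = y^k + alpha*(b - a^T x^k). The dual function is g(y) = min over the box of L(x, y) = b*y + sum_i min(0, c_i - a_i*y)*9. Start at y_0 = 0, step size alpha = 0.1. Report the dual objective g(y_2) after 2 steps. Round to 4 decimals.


Dual ascent for LP: min 6*x1 + 5*x2, 6*x1 + 3*x2 = 15, 0 <= x_i <= 9
Step 1: y^k = 0.0, reduced costs: (6.0, 5.0)
  x^k = (0.0, 0.0), subgradient = b - a^T x = 15.0
  y^{k+1} = 0.0 + 0.1*15.0 = 1.5
Step 2: y^k = 1.5, reduced costs: (-3.0, 0.5)
  x^k = (9.0, 0.0), subgradient = b - a^T x = -39.0
  y^{k+1} = 1.5 + 0.1*-39.0 = -2.4
Dual objective at y_2 = -2.4: reduced costs (20.4, 12.2), box minimizer x = (0.0, 0.0)
g(y_2) = b*y + (c1 - a1*y)*x1 + (c2 - a2*y)*x2 = 15*(-2.4) + 20.4*0.0 + 12.2*0.0 = -36.0 + 0.0 + 0.0 = -36.0


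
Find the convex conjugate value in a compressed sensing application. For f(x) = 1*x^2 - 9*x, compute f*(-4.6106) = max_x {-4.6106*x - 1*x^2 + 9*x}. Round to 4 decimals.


f*(y) = sup_x {y*x - a*x^2 - b*x} = sup_x {(y-b)*x - a*x^2}
FOC: (y - b) - 2a*x = 0 => x* = (y - b)/(2a)
x* = (-4.6106 + 9)/(2*1) = 2.1947
f*(-4.6106) = (y-b)^2/(4a) = (-4.6106 + 9)^2/(4*1)
= 19.2668/4 = 4.8167


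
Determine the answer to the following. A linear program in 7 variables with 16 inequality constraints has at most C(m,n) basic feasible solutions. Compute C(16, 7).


Each vertex corresponds to some choice of n active constraints out of m, so the number of vertices is at most C(m, n) = m! / (n!(m-n)!).
m = 16, n = 7
Numerator: 16 * 15 * 14 * 13 * 12 * 11 * 10
Denominator: 7! = 5040
C(16, 7) = 11440


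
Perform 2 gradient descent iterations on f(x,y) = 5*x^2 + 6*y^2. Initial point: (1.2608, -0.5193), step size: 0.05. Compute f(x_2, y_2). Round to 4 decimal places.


Gradient descent on f(x,y) = 5*x^2 + 6*y^2.
Starting point: (1.2608, -0.5193), alpha = 0.05
Step 1: grad_x = 2*5*1.2608 = 12.608, grad_y = 2*6*-0.5193 = -6.2316
  x_1 = 1.2608 - 0.05*12.608 = 0.6304
  y_1 = -0.5193 - 0.05*-6.2316 = -0.2077
Step 2: grad_x = 2*5*0.6304 = 6.304, grad_y = 2*6*-0.2077 = -2.4926
  x_2 = 0.6304 - 0.05*6.304 = 0.3152
  y_2 = -0.2077 - 0.05*-2.4926 = -0.0831
f(0.3152, -0.0831) = 5*0.3152^2 + 6*(-0.0831)^2 = 0.5382


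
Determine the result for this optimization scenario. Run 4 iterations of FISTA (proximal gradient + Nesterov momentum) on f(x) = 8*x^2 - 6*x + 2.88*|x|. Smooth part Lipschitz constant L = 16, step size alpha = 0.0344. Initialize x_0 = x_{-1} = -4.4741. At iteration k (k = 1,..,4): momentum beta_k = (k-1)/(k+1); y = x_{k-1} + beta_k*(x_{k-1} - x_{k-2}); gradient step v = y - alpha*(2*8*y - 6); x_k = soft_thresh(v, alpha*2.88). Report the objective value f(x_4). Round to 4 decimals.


FISTA on f(x) = 8*x^2 - 6*x + 2.88*|x|
L = 16, alpha = 0.0344
Iteration 1: beta = 0.0, y = -4.4741 + 0.0*(-4.4741 + 4.4741) = -4.4741
  grad(y) = -77.5856, v = y - alpha*grad = -1.8052
  prox(v) = soft_thresh(-1.8052, 0.0991) = -1.7061
Iteration 2: beta = 0.3333, y = -1.7061 + 0.3333*(-1.7061 + 4.4741) = -0.7834
  grad(y) = -18.5346, v = y - alpha*grad = -0.1458
  prox(v) = soft_thresh(-0.1458, 0.0991) = -0.0467
Iteration 3: beta = 0.5, y = -0.0467 + 0.5*(-0.0467 + 1.7061) = 0.7829
  grad(y) = 6.5267, v = y - alpha*grad = 0.5584
  prox(v) = soft_thresh(0.5584, 0.0991) = 0.4593
Iteration 4: beta = 0.6, y = 0.4593 + 0.6*(0.4593 + 0.0467) = 0.763
  grad(y) = 6.2076, v = y - alpha*grad = 0.5494
  prox(v) = soft_thresh(0.5494, 0.0991) = 0.4504
f(x_4) = 8*0.4504^2 - 6*0.4504 + 2.88*|0.4504| = 0.2175


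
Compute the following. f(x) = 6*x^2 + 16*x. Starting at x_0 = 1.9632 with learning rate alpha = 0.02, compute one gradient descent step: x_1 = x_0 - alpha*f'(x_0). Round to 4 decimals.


We compute the gradient at x_0 and apply the update.
f'(x) = 12*x + 16
f'(1.9632) = 12*1.9632 + 16 = 39.5584
x_1 = 1.9632 - 0.02*39.5584 = 1.172


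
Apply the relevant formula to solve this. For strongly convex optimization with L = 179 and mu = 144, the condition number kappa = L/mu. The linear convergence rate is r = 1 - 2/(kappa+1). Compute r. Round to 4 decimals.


Step 1: Compute the condition number.
kappa = L/mu = 179/144 = 1.2431
Step 2: Compute the convergence rate.
r = 1 - 2/(kappa + 1) = 1 - 2*mu/(L + mu) = (L - mu)/(L + mu) = 35/323 = 0.1084


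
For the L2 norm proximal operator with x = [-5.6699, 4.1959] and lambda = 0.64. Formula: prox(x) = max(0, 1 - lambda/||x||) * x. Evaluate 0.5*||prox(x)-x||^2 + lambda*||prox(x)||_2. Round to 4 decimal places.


Step 1: Compute ||x||.
||x|| = 7.0536
Step 2: Compute scaling factor.
scale = max(0, 1 - 0.64/7.0536) = 0.9093
Step 3: prox(x) = [-5.1554, 3.8152]
||prox(x)|| = 6.4136
Step 4: Proximal objective.
0.5*||prox-x||^2 = 0.2048
lambda*||prox|| = 4.1047
Total = 4.3095


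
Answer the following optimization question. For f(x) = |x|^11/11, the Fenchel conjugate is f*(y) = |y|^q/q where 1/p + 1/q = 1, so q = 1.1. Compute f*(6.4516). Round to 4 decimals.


The conjugate exponent q satisfies 1/p + 1/q = 1.
p = 11, so q = 11/(11 - 1) = 1.1
|y|^q = 6.4516^1.1 = 7.7738
f*(6.4516) = 7.7738 / 1.1 = 7.0671


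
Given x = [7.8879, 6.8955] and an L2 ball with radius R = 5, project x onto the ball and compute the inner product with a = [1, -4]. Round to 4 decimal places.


Step 1: Compute ||x|| (intermediates to 6 decimals).
||x|| = sqrt(7.8879^2 + 6.8955^2) = 10.476969
Step 2: Project.
Since ||x|| > R, scale = R/||x|| = 5/10.476969 = 0.477237, proj(x) = scale * x
proj(x) = [3.764398, 3.290788]
Step 3: Dot product.
a^T * proj(x) = 1*3.764398 - 4*3.290788 = -9.3988


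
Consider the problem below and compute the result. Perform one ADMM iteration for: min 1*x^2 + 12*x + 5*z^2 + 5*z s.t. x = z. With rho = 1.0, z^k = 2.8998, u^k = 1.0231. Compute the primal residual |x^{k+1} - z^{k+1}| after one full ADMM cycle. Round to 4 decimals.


ADMM iteration with rho = 1.0, z^k = 2.8998, u^k = 1.0231
Step 1: x-update.
Minimize 1*x^2 + 12*x + (1.0/2)*(x - 2.8998 + 1.0231)^2
FOC: (2*1 + 1.0)*x = -12 + 1.0*(2.8998 - 1.0231)
x^{k+1} = -3.3744
Step 2: z-update.
Minimize 5*z^2 + 5*z + (1.0/2)*(-3.3744 - z + 1.0231)^2
FOC: (2*5 + 1.0)*z = -5 + 1.0*(-3.3744 + 1.0231)
z^{k+1} = -0.6683
Step 3: u-update.
u^{k+1} = 1.0231 - 3.3744 + 0.6683 = -1.683
Step 4: Primal residual = |-3.3744 + 0.6683| = 2.7061


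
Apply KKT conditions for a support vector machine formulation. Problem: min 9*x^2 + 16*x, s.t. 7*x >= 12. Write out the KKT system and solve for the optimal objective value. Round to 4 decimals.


Step 1: Try lambda = 0 (constraint inactive).
x_unc = -16/(2*9) = -0.8889
Check: 7*-0.8889 = -6.2223 < 12 -- violated!
Step 2: Constraint must be active: 7*x = 12
x* = 12/7 = 1.7143 (rounded; the exact value 12/7 is used below)
lambda = (2*9*(12/7) + 16)/7 = 6.6939
Step 3: Compute optimal value.
f(x*) = 9*(12/7)^2 + 16*(12/7) = 53.8776


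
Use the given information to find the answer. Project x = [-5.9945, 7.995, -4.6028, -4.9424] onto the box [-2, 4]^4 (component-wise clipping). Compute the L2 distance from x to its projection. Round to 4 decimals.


Project each component onto [-2, 4].
clip(-5.9945) = -2.0, clip(7.995) = 4.0, clip(-4.6028) = -2.0, clip(-4.9424) = -2.0
Projection = [-2.0, 4.0, -2.0, -2.0]
Squared diffs: [15.956, 15.96, 6.7746, 8.6577]
Distance = sqrt(47.3483) = 6.881


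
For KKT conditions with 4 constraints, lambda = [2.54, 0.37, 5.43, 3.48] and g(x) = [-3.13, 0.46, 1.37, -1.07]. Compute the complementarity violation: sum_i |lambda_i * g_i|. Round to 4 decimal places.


KKT complementary slackness check:
lambda_1 * g_1 = 2.54 * -3.13 = -7.9502
lambda_2 * g_2 = 0.37 * 0.46 = 0.1702
lambda_3 * g_3 = 5.43 * 1.37 = 7.4391
lambda_4 * g_4 = 3.48 * -1.07 = -3.7236
Total violation = 7.9502 + 0.1702 + 7.4391 + 3.7236 = 19.2831


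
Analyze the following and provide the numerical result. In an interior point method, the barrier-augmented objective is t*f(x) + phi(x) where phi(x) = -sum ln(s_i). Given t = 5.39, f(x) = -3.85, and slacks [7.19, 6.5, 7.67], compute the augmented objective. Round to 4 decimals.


Step 1: Compute log-barrier.
ln values: [1.9727, 1.8718, 2.0373]
phi = -(1.9727 + 1.8718 + 2.0373) = -5.8818
Step 2: Compute augmented objective.
t*f(x) = 5.39*-3.85 = -20.7515
Total = -20.7515 - 5.8818 = -26.6333


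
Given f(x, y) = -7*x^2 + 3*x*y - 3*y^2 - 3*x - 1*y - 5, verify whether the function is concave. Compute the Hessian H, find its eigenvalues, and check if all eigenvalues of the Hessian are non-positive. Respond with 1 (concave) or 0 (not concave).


The Hessian of f(x,y) = -7*x^2 + 3*x*y - 3*y^2 - 3*x - 1*y - 5 is:
H = [[-14, 3], [3, -6]]
Trace = -14 - 6 = -20
Determinant = -14*-6 - (3)^2 = 75
Discriminant = (-20)^2 - 4*75 = 100.0
Eigenvalues: lambda_1 = -15.0, lambda_2 = -5.0
The function is concave.

1


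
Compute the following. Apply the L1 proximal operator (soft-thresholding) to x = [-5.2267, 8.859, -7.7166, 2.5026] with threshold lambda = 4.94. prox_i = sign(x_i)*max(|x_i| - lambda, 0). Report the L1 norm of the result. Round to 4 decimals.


Soft-thresholding with lambda = 4.94:
prox(-5.2267) = sign(-5.2267)*max(|-5.2267| - 4.94, 0) = -0.2867
prox(8.859) = sign(8.859)*max(|8.859| - 4.94, 0) = 3.919
prox(-7.7166) = sign(-7.7166)*max(|-7.7166| - 4.94, 0) = -2.7766
prox(2.5026) = sign(2.5026)*max(|2.5026| - 4.94, 0) = 0.0
prox(x) = [-0.2867, 3.919, -2.7766, 0.0]
||prox(x)||_1 = 0.2867 + 3.919 + 2.7766 + 0.0 = 6.9823


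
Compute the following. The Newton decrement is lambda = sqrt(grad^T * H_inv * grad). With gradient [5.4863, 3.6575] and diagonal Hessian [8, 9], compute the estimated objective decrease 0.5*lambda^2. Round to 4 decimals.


Step 1: H is diagonal, so H^(-1) * g = [0.6858, 0.4064].
Step 2: g^T H^(-1) g = sum_i g_i^2 / H_ii
  = (5.4863)^2/8 + (3.6575)^2/9
  = 3.7624 + 1.4864 = 5.2488
Step 3: Objective decrease = 0.5 * g^T H^(-1) g = 2.6244


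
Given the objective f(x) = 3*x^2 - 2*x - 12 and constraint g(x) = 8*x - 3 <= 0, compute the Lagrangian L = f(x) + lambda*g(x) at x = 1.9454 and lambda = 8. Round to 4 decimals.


Step 1: Evaluate f(x).
f(1.9454) = 3*1.9454^2 - 2*1.9454 - 12 = -4.5371
Step 2: Evaluate g(x).
g(1.9454) = 8*1.9454 - 3 = 12.5632
Step 3: Compute Lagrangian.
L = -4.5371 + 8*12.5632 = 95.9685


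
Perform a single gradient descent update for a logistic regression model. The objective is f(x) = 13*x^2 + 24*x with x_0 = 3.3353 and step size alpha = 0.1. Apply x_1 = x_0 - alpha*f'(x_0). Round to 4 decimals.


We compute the gradient at x_0 and apply the update.
f'(x) = 26*x + 24
f'(3.3353) = 26*3.3353 + 24 = 110.7178
x_1 = 3.3353 - 0.1*110.7178 = -7.7365


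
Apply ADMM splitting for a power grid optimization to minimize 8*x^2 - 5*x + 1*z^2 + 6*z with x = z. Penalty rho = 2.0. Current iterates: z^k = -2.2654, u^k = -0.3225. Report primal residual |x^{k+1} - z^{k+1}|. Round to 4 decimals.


ADMM iteration with rho = 2.0, z^k = -2.2654, u^k = -0.3225
Step 1: x-update.
Minimize 8*x^2 - 5*x + (2.0/2)*(x + 2.2654 - 0.3225)^2
FOC: (2*8 + 2.0)*x = 5 + 2.0*(-2.2654 + 0.3225)
x^{k+1} = 0.0619
Step 2: z-update.
Minimize 1*z^2 + 6*z + (2.0/2)*(0.0619 - z - 0.3225)^2
FOC: (2*1 + 2.0)*z = -6 + 2.0*(0.0619 - 0.3225)
z^{k+1} = -1.6303
Step 3: u-update.
u^{k+1} = -0.3225 + 0.0619 + 1.6303 = 1.3697
Step 4: Primal residual = |0.0619 + 1.6303| = 1.6922


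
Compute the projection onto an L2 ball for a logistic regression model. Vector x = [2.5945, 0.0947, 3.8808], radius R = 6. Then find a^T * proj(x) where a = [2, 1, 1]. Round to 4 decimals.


Step 1: Compute ||x|| (intermediates to 6 decimals).
||x|| = sqrt(2.5945^2 + 0.0947^2 + 3.8808^2) = 4.669155
Step 2: Project.
Since ||x|| <= R, proj = x (no scaling needed).
proj(x) = [2.5945, 0.0947, 3.8808]
Step 3: Dot product.
a^T * proj(x) = 2*2.5945 + 1*0.0947 + 1*3.8808 = 9.1645


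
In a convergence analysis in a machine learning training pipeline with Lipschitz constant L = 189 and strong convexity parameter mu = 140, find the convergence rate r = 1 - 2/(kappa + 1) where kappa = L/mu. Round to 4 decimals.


Step 1: Compute the condition number.
kappa = L/mu = 189/140 = 1.35
Step 2: Compute the convergence rate.
r = 1 - 2/(kappa + 1) = 1 - 2*mu/(L + mu) = (L - mu)/(L + mu) = 49/329 = 0.1489


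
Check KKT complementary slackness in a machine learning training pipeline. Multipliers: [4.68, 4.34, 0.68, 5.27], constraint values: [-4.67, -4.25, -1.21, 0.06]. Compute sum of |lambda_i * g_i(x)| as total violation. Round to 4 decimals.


KKT complementary slackness check:
lambda_1 * g_1 = 4.68 * -4.67 = -21.8556
lambda_2 * g_2 = 4.34 * -4.25 = -18.445
lambda_3 * g_3 = 0.68 * -1.21 = -0.8228
lambda_4 * g_4 = 5.27 * 0.06 = 0.3162
Total violation = 21.8556 + 18.445 + 0.8228 + 0.3162 = 41.4396


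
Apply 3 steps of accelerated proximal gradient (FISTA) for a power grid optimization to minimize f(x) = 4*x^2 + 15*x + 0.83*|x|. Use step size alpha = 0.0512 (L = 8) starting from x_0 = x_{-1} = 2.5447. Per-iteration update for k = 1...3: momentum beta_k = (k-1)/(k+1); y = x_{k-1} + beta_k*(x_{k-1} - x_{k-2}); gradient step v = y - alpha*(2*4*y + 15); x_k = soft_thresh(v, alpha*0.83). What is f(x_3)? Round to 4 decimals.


FISTA on f(x) = 4*x^2 + 15*x + 0.83*|x|
L = 8, alpha = 0.0512
Iteration 1: beta = 0.0, y = 2.5447 + 0.0*(2.5447 - 2.5447) = 2.5447
  grad(y) = 35.3576, v = y - alpha*grad = 0.7344
  prox(v) = soft_thresh(0.7344, 0.0425) = 0.6919
Iteration 2: beta = 0.3333, y = 0.6919 + 0.3333*(0.6919 - 2.5447) = 0.0743
  grad(y) = 15.5943, v = y - alpha*grad = -0.7241
  prox(v) = soft_thresh(-0.7241, 0.0425) = -0.6816
Iteration 3: beta = 0.5, y = -0.6816 + 0.5*(-0.6816 - 0.6919) = -1.3684
  grad(y) = 4.0527, v = y - alpha*grad = -1.5759
  prox(v) = soft_thresh(-1.5759, 0.0425) = -1.5334
f(x_3) = 4*(-1.5334)^2 + 15*(-1.5334) + 0.83*|-1.5334| = -12.323


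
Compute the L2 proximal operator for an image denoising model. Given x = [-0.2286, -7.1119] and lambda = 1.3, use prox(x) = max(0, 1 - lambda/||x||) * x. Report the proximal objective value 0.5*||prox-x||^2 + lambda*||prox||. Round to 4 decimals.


Step 1: Compute ||x||.
||x|| = 7.1156
Step 2: Compute scaling factor.
scale = max(0, 1 - 1.3/7.1156) = 0.8173
Step 3: prox(x) = [-0.1868, -5.8126]
||prox(x)|| = 5.8156
Step 4: Proximal objective.
0.5*||prox-x||^2 = 0.845
lambda*||prox|| = 7.5603
Total = 8.4052


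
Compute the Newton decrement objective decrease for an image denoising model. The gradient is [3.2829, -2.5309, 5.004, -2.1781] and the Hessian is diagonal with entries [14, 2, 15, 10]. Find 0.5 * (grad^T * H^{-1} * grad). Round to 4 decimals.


Step 1: H is diagonal, so H^(-1) * g = [0.2345, -1.2655, 0.3336, -0.2178].
Step 2: g^T H^(-1) g = sum_i g_i^2 / H_ii
  = (3.2829)^2/14 + (-2.5309)^2/2 + (5.004)^2/15 + (-2.1781)^2/10
  = 0.7698 + 3.2027 + 1.6693 + 0.4744 = 6.1163
Step 3: Objective decrease = 0.5 * g^T H^(-1) g = 3.0581


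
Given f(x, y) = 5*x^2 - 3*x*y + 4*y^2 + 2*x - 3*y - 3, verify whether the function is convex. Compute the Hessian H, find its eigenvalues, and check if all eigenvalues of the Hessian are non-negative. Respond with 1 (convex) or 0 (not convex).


The Hessian of f(x,y) = 5*x^2 - 3*x*y + 4*y^2 + 2*x - 3*y - 3 is:
H = [[10, -3], [-3, 8]]
Trace = 10 + 8 = 18
Determinant = 10*8 - (-3)^2 = 71
Discriminant = (18)^2 - 4*71 = 40.0
Eigenvalues: lambda_1 = 5.8377, lambda_2 = 12.1623
The function is convex.

1


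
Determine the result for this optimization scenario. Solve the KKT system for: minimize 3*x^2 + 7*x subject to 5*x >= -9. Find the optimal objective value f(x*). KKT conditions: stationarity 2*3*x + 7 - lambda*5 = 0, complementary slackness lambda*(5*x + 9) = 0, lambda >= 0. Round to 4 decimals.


Step 1: Try lambda = 0 (constraint inactive).
Stationarity: 2*3*x + 7 = 0
x* = -7/(2*3) = -7/6 = -1.1667 (rounded; the exact value -7/6 is used below)
Check constraint: 5*-1.1667 = -5.8335 >= -9 -- satisfied.
Step 2: Compute optimal value.
f(x*) = 3*(-7/6)^2 + 7*(-7/6) = -4.0833


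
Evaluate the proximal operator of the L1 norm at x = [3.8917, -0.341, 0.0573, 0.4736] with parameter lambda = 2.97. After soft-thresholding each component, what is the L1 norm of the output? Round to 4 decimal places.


Soft-thresholding with lambda = 2.97:
prox(3.8917) = sign(3.8917)*max(|3.8917| - 2.97, 0) = 0.9217
prox(-0.341) = sign(-0.341)*max(|-0.341| - 2.97, 0) = 0.0
prox(0.0573) = sign(0.0573)*max(|0.0573| - 2.97, 0) = 0.0
prox(0.4736) = sign(0.4736)*max(|0.4736| - 2.97, 0) = 0.0
prox(x) = [0.9217, 0.0, 0.0, 0.0]
||prox(x)||_1 = 0.9217 + 0.0 + 0.0 + 0.0 = 0.9217


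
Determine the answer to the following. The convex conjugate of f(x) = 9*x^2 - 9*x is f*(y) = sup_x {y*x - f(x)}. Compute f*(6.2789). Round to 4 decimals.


f*(y) = sup_x {y*x - a*x^2 - b*x} = sup_x {(y-b)*x - a*x^2}
FOC: (y - b) - 2a*x = 0 => x* = (y - b)/(2a)
x* = (6.2789 + 9)/(2*9) = 0.8488
f*(6.2789) = (y-b)^2/(4a) = (6.2789 + 9)^2/(4*9)
= 233.4448/36 = 6.4846


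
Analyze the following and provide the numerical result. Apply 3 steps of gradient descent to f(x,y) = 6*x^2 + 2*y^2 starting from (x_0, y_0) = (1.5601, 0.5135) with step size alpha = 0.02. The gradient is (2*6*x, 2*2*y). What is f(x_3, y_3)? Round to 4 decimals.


Gradient descent on f(x,y) = 6*x^2 + 2*y^2.
Starting point: (1.5601, 0.5135), alpha = 0.02
Step 1: grad_x = 2*6*1.5601 = 18.7212, grad_y = 2*2*0.5135 = 2.054
  x_1 = 1.5601 - 0.02*18.7212 = 1.1857
  y_1 = 0.5135 - 0.02*2.054 = 0.4724
Step 2: grad_x = 2*6*1.1857 = 14.2281, grad_y = 2*2*0.4724 = 1.8897
  x_2 = 1.1857 - 0.02*14.2281 = 0.9011
  y_2 = 0.4724 - 0.02*1.8897 = 0.4346
Step 3: grad_x = 2*6*0.9011 = 10.8134, grad_y = 2*2*0.4346 = 1.7385
  x_3 = 0.9011 - 0.02*10.8134 = 0.6848
  y_3 = 0.4346 - 0.02*1.7385 = 0.3999
f(0.6848, 0.3999) = 6*0.6848^2 + 2*0.3999^2 = 3.1339


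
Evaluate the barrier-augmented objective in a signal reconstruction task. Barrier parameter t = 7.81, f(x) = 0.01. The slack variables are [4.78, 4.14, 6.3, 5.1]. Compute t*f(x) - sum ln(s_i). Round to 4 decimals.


Step 1: Compute log-barrier.
ln values: [1.5644, 1.4207, 1.8405, 1.6292]
phi = -(1.5644 + 1.4207 + 1.8405 + 1.6292) = -6.4549
Step 2: Compute augmented objective.
t*f(x) = 7.81*0.01 = 0.0781
Total = 0.0781 - 6.4549 = -6.3768


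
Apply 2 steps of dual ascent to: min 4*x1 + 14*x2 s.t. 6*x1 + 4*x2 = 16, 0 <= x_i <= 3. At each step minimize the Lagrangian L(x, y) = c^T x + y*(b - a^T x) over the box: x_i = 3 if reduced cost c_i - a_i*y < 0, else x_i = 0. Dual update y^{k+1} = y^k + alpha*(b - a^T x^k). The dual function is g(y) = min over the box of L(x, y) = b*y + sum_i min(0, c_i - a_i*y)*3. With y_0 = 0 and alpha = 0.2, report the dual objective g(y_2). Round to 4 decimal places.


Dual ascent for LP: min 4*x1 + 14*x2, 6*x1 + 4*x2 = 16, 0 <= x_i <= 3
Step 1: y^k = 0.0, reduced costs: (4.0, 14.0)
  x^k = (0.0, 0.0), subgradient = b - a^T x = 16.0
  y^{k+1} = 0.0 + 0.2*16.0 = 3.2
Step 2: y^k = 3.2, reduced costs: (-15.2, 1.2)
  x^k = (3.0, 0.0), subgradient = b - a^T x = -2.0
  y^{k+1} = 3.2 + 0.2*-2.0 = 2.8
Dual objective at y_2 = 2.8: reduced costs (-12.8, 2.8), box minimizer x = (3.0, 0.0)
g(y_2) = b*y + (c1 - a1*y)*x1 + (c2 - a2*y)*x2 = 16*2.8 + (-12.8)*3.0 + 2.8*0.0 = 44.8 - 38.4 + 0.0 = 6.4


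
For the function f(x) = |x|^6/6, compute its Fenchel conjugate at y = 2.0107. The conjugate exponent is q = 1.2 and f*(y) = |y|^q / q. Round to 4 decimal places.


The conjugate exponent q satisfies 1/p + 1/q = 1.
p = 6, so q = 6/(6 - 1) = 1.2
|y|^q = 2.0107^1.2 = 2.3122
f*(2.0107) = 2.3122 / 1.2 = 1.9268


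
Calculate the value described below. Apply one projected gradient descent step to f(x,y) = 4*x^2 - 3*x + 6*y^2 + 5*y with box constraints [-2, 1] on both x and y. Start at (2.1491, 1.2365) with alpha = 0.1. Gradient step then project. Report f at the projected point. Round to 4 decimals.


Step 1: Compute gradient at (2.1491, 1.2365).
grad_x = 2*4*2.1491 - 3 = 14.1928
grad_y = 2*6*1.2365 + 5 = 19.838
Step 2: Gradient step.
x_raw = 2.1491 - 0.1*14.1928 = 0.7298
y_raw = 1.2365 - 0.1*19.838 = -0.7473
Step 3: Project onto [-2, 1].
x_proj = clip(0.7298) = 0.7298
y_proj = clip(-0.7473) = -0.7473
Step 4: Evaluate f.
f(0.7298, -0.7473) = -0.4447


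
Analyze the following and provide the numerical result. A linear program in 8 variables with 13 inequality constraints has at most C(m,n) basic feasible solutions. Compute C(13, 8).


Each vertex corresponds to some choice of n active constraints out of m, so the number of vertices is at most C(m, n) = m! / (n!(m-n)!).
m = 13, n = 8
Numerator: 13 * 12 * 11 * 10 * 9 * 8 * 7 * 6
Denominator: 8! = 40320
C(13, 8) = 1287


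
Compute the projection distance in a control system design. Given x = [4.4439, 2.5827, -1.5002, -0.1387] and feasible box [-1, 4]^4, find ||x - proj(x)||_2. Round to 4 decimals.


Project each component onto [-1, 4].
clip(4.4439) = 4.0, clip(2.5827) = 2.5827, clip(-1.5002) = -1.0, clip(-0.1387) = -0.1387
Projection = [4.0, 2.5827, -1.0, -0.1387]
Squared diffs: [0.197, 0.0, 0.2502, 0.0]
Distance = sqrt(0.4472) = 0.6688


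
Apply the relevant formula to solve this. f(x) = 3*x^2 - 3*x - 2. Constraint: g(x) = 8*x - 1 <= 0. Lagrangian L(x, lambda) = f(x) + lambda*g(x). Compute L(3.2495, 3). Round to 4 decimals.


Step 1: Evaluate f(x).
f(3.2495) = 3*3.2495^2 - 3*3.2495 - 2 = 19.9293
Step 2: Evaluate g(x).
g(3.2495) = 8*3.2495 - 1 = 24.996
Step 3: Compute Lagrangian.
L = 19.9293 + 3*24.996 = 94.9173


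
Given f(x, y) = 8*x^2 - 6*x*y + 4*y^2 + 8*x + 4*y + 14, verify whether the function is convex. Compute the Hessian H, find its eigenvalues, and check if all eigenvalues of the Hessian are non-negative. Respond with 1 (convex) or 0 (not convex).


The Hessian of f(x,y) = 8*x^2 - 6*x*y + 4*y^2 + 8*x + 4*y + 14 is:
H = [[16, -6], [-6, 8]]
Trace = 16 + 8 = 24
Determinant = 16*8 - (-6)^2 = 92
Discriminant = (24)^2 - 4*92 = 208.0
Eigenvalues: lambda_1 = 4.7889, lambda_2 = 19.2111
The function is convex.

1


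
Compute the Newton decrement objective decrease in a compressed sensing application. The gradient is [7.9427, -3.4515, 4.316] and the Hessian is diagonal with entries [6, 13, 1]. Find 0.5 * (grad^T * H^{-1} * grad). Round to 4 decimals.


Step 1: H is diagonal, so H^(-1) * g = [1.3238, -0.2655, 4.316].
Step 2: g^T H^(-1) g = sum_i g_i^2 / H_ii
  = (7.9427)^2/6 + (-3.4515)^2/13 + (4.316)^2/1
  = 10.5144 + 0.9164 + 18.6279 = 30.0586
Step 3: Objective decrease = 0.5 * g^T H^(-1) g = 15.0293


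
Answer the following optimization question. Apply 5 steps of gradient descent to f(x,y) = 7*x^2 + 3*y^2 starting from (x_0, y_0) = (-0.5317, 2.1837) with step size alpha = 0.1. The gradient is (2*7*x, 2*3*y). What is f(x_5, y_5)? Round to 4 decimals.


Gradient descent on f(x,y) = 7*x^2 + 3*y^2.
Starting point: (-0.5317, 2.1837), alpha = 0.1
Step 1: grad_x = 2*7*-0.5317 = -7.4438, grad_y = 2*3*2.1837 = 13.1022
  x_1 = -0.5317 - 0.1*-7.4438 = 0.2127
  y_1 = 2.1837 - 0.1*13.1022 = 0.8735
Step 2: grad_x = 2*7*0.2127 = 2.9775, grad_y = 2*3*0.8735 = 5.2409
  x_2 = 0.2127 - 0.1*2.9775 = -0.0851
  y_2 = 0.8735 - 0.1*5.2409 = 0.3494
Step 3: grad_x = 2*7*-0.0851 = -1.191, grad_y = 2*3*0.3494 = 2.0964
  x_3 = -0.0851 - 0.1*-1.191 = 0.034
  y_3 = 0.3494 - 0.1*2.0964 = 0.1398
Step 4: grad_x = 2*7*0.034 = 0.4764, grad_y = 2*3*0.1398 = 0.8385
  x_4 = 0.034 - 0.1*0.4764 = -0.0136
  y_4 = 0.1398 - 0.1*0.8385 = 0.0559
Step 5: grad_x = 2*7*-0.0136 = -0.1906, grad_y = 2*3*0.0559 = 0.3354
  x_5 = -0.0136 - 0.1*-0.1906 = 0.0054
  y_5 = 0.0559 - 0.1*0.3354 = 0.0224
f(0.0054, 0.0224) = 7*0.0054^2 + 3*0.0224^2 = 0.0017


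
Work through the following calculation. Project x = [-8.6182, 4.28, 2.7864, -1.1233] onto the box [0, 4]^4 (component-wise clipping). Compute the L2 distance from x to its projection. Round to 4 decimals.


Project each component onto [0, 4].
clip(-8.6182) = 0.0, clip(4.28) = 4.0, clip(2.7864) = 2.7864, clip(-1.1233) = 0.0
Projection = [0.0, 4.0, 2.7864, 0.0]
Squared diffs: [74.2734, 0.0784, 0.0, 1.2618]
Distance = sqrt(75.6136) = 8.6956


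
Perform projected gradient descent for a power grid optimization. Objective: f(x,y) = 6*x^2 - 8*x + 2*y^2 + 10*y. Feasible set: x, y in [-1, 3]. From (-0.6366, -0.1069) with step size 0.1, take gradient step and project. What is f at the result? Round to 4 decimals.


Step 1: Compute gradient at (-0.6366, -0.1069).
grad_x = 2*6*-0.6366 - 8 = -15.6392
grad_y = 2*2*-0.1069 + 10 = 9.5724
Step 2: Gradient step.
x_raw = -0.6366 - 0.1*-15.6392 = 0.9273
y_raw = -0.1069 - 0.1*9.5724 = -1.0641
Step 3: Project onto [-1, 3].
x_proj = clip(0.9273) = 0.9273
y_proj = clip(-1.0641) = -1.0
Step 4: Evaluate f.
f(0.9273, -1.0) = -10.259


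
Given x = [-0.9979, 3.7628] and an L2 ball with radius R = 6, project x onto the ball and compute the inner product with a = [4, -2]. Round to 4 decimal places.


Step 1: Compute ||x|| (intermediates to 6 decimals).
||x|| = sqrt((-0.9979)^2 + 3.7628^2) = 3.892874
Step 2: Project.
Since ||x|| <= R, proj = x (no scaling needed).
proj(x) = [-0.9979, 3.7628]
Step 3: Dot product.
a^T * proj(x) = 4*(-0.9979) - 2*3.7628 = -11.5172


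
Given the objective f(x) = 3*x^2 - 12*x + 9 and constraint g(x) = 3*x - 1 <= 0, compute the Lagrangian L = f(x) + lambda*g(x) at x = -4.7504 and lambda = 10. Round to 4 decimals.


Step 1: Evaluate f(x).
f(-4.7504) = 3*(-4.7504)^2 - 12*(-4.7504) + 9 = 133.7037
Step 2: Evaluate g(x).
g(-4.7504) = 3*-4.7504 - 1 = -15.2512
Step 3: Compute Lagrangian.
L = 133.7037 + 10*-15.2512 = -18.8083


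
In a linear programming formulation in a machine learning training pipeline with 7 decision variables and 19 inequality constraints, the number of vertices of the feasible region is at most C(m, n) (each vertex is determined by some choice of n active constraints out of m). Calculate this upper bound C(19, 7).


Each vertex corresponds to some choice of n active constraints out of m, so the number of vertices is at most C(m, n) = m! / (n!(m-n)!).
m = 19, n = 7
Numerator: 19 * 18 * 17 * 16 * 15 * 14 * 13
Denominator: 7! = 5040
C(19, 7) = 50388


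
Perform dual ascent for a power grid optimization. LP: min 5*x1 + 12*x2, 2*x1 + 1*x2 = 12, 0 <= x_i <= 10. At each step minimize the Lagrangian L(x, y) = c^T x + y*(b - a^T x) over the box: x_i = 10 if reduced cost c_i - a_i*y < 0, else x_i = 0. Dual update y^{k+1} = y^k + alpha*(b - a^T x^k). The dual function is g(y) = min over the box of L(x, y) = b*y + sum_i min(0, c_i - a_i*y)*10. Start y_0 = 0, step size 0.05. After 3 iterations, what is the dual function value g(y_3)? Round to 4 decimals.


Dual ascent for LP: min 5*x1 + 12*x2, 2*x1 + 1*x2 = 12, 0 <= x_i <= 10
Step 1: y^k = 0.0, reduced costs: (5.0, 12.0)
  x^k = (0.0, 0.0), subgradient = b - a^T x = 12.0
  y^{k+1} = 0.0 + 0.05*12.0 = 0.6
Step 2: y^k = 0.6, reduced costs: (3.8, 11.4)
  x^k = (0.0, 0.0), subgradient = b - a^T x = 12.0
  y^{k+1} = 0.6 + 0.05*12.0 = 1.2
Step 3: y^k = 1.2, reduced costs: (2.6, 10.8)
  x^k = (0.0, 0.0), subgradient = b - a^T x = 12.0
  y^{k+1} = 1.2 + 0.05*12.0 = 1.8
Dual objective at y_3 = 1.8: reduced costs (1.4, 10.2), box minimizer x = (0.0, 0.0)
g(y_3) = b*y + (c1 - a1*y)*x1 + (c2 - a2*y)*x2 = 12*1.8 + 1.4*0.0 + 10.2*0.0 = 21.6 + 0.0 + 0.0 = 21.6


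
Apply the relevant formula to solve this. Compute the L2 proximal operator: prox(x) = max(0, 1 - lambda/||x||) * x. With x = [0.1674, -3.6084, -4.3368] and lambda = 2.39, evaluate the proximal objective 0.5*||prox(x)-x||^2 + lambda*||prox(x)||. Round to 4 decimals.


Step 1: Compute ||x||.
||x|| = 5.6441
Step 2: Compute scaling factor.
scale = max(0, 1 - 2.39/5.6441) = 0.5766
Step 3: prox(x) = [0.0965, -2.0804, -2.5004]
||prox(x)|| = 3.2541
Step 4: Proximal objective.
0.5*||prox-x||^2 = 2.8561
lambda*||prox|| = 7.7773
Total = 10.6335


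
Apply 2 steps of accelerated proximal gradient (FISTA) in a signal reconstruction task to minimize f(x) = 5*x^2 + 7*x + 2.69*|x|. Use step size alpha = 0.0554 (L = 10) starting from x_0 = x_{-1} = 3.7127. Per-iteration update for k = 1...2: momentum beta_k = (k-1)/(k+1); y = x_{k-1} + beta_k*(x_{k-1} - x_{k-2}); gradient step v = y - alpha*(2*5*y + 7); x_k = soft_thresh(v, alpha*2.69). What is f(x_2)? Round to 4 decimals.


FISTA on f(x) = 5*x^2 + 7*x + 2.69*|x|
L = 10, alpha = 0.0554
Iteration 1: beta = 0.0, y = 3.7127 + 0.0*(3.7127 - 3.7127) = 3.7127
  grad(y) = 44.127, v = y - alpha*grad = 1.2681
  prox(v) = soft_thresh(1.2681, 0.149) = 1.119
Iteration 2: beta = 0.3333, y = 1.119 + 0.3333*(1.119 - 3.7127) = 0.2545
  grad(y) = 9.5448, v = y - alpha*grad = -0.2743
  prox(v) = soft_thresh(-0.2743, 0.149) = -0.1253
f(x_2) = 5*(-0.1253)^2 + 7*(-0.1253) + 2.69*|-0.1253| = -0.4615


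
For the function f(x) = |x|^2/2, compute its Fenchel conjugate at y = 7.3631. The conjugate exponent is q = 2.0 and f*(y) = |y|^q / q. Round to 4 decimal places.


The conjugate exponent q satisfies 1/p + 1/q = 1.
p = 2, so q = 2/(2 - 1) = 2.0
|y|^q = 7.3631^2.0 = 54.2152
f*(7.3631) = 54.2152 / 2.0 = 27.1076


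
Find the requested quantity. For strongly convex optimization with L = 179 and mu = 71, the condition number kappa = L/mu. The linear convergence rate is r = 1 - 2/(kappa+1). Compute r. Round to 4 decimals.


Step 1: Compute the condition number.
kappa = L/mu = 179/71 = 2.5211
Step 2: Compute the convergence rate.
r = 1 - 2/(kappa + 1) = 1 - 2*mu/(L + mu) = (L - mu)/(L + mu) = 108/250 = 0.432


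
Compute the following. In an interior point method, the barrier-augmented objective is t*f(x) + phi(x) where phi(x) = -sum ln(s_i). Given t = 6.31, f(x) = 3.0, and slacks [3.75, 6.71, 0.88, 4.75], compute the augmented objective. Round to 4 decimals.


Step 1: Compute log-barrier.
ln values: [1.3218, 1.9036, -0.1278, 1.5581]
phi = -(1.3218 + 1.9036 - 0.1278 + 1.5581) = -4.6557
Step 2: Compute augmented objective.
t*f(x) = 6.31*3.0 = 18.93
Total = 18.93 - 4.6557 = 14.2743


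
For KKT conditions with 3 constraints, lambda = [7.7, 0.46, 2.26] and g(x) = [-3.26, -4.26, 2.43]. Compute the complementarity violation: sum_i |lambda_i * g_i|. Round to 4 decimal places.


KKT complementary slackness check:
lambda_1 * g_1 = 7.7 * -3.26 = -25.102
lambda_2 * g_2 = 0.46 * -4.26 = -1.9596
lambda_3 * g_3 = 2.26 * 2.43 = 5.4918
Total violation = 25.102 + 1.9596 + 5.4918 = 32.5534


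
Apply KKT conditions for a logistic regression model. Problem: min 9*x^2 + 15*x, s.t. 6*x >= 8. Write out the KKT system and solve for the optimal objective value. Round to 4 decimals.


Step 1: Try lambda = 0 (constraint inactive).
x_unc = -15/(2*9) = -0.8333
Check: 6*-0.8333 = -4.9998 < 8 -- violated!
Step 2: Constraint must be active: 6*x = 8
x* = 8/6 = 4/3 = 1.3333 (rounded; the exact value 4/3 is used below)
lambda = (2*9*(4/3) + 15)/6 = 6.5
Step 3: Compute optimal value.
f(x*) = 9*(4/3)^2 + 15*(4/3) = 36.0


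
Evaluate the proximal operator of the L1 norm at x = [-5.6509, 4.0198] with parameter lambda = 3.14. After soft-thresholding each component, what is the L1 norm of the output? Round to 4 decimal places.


Soft-thresholding with lambda = 3.14:
prox(-5.6509) = sign(-5.6509)*max(|-5.6509| - 3.14, 0) = -2.5109
prox(4.0198) = sign(4.0198)*max(|4.0198| - 3.14, 0) = 0.8798
prox(x) = [-2.5109, 0.8798]
||prox(x)||_1 = 2.5109 + 0.8798 = 3.3907


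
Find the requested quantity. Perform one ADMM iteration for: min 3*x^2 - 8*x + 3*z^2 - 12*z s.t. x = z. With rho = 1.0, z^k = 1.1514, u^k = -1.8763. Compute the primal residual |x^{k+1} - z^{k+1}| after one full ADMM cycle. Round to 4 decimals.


ADMM iteration with rho = 1.0, z^k = 1.1514, u^k = -1.8763
Step 1: x-update.
Minimize 3*x^2 - 8*x + (1.0/2)*(x - 1.1514 - 1.8763)^2
FOC: (2*3 + 1.0)*x = 8 + 1.0*(1.1514 + 1.8763)
x^{k+1} = 1.5754
Step 2: z-update.
Minimize 3*z^2 - 12*z + (1.0/2)*(1.5754 - z - 1.8763)^2
FOC: (2*3 + 1.0)*z = 12 + 1.0*(1.5754 - 1.8763)
z^{k+1} = 1.6713
Step 3: u-update.
u^{k+1} = -1.8763 + 1.5754 - 1.6713 = -1.9722
Step 4: Primal residual = |1.5754 - 1.6713| = 0.0959


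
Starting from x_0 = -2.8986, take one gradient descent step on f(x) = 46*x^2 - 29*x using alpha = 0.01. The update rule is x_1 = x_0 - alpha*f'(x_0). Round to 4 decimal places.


We compute the gradient at x_0 and apply the update.
f'(x) = 92*x - 29
f'(-2.8986) = 92*-2.8986 - 29 = -295.6712
x_1 = -2.8986 - 0.01*-295.6712 = 0.0581


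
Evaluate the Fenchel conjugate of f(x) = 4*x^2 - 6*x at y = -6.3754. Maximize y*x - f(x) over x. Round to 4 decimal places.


f*(y) = sup_x {y*x - a*x^2 - b*x} = sup_x {(y-b)*x - a*x^2}
FOC: (y - b) - 2a*x = 0 => x* = (y - b)/(2a)
x* = (-6.3754 + 6)/(2*4) = -0.0469
f*(-6.3754) = (y-b)^2/(4a) = (-6.3754 + 6)^2/(4*4)
= 0.1409/16 = 0.0088


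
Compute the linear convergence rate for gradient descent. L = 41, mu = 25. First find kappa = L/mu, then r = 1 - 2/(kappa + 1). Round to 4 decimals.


Step 1: Compute the condition number.
kappa = L/mu = 41/25 = 1.64
Step 2: Compute the convergence rate.
r = 1 - 2/(kappa + 1) = 1 - 2*mu/(L + mu) = (L - mu)/(L + mu) = 16/66 = 0.2424


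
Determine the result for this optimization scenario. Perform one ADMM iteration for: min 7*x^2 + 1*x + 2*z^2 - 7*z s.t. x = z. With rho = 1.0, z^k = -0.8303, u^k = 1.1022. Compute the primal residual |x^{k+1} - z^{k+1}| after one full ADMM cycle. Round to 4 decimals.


ADMM iteration with rho = 1.0, z^k = -0.8303, u^k = 1.1022
Step 1: x-update.
Minimize 7*x^2 + 1*x + (1.0/2)*(x + 0.8303 + 1.1022)^2
FOC: (2*7 + 1.0)*x = -1 + 1.0*(-0.8303 - 1.1022)
x^{k+1} = -0.1955
Step 2: z-update.
Minimize 2*z^2 - 7*z + (1.0/2)*(-0.1955 - z + 1.1022)^2
FOC: (2*2 + 1.0)*z = 7 + 1.0*(-0.1955 + 1.1022)
z^{k+1} = 1.5813
Step 3: u-update.
u^{k+1} = 1.1022 - 0.1955 - 1.5813 = -0.6746
Step 4: Primal residual = |-0.1955 - 1.5813| = 1.7768


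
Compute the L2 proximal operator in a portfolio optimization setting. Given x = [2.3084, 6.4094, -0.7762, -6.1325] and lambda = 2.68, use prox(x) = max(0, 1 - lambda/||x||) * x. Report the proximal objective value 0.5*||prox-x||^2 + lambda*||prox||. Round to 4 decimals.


Step 1: Compute ||x||.
||x|| = 9.1989
Step 2: Compute scaling factor.
scale = max(0, 1 - 2.68/9.1989) = 0.7087
Step 3: prox(x) = [1.6359, 4.5421, -0.5501, -4.3459]
||prox(x)|| = 6.5189
Step 4: Proximal objective.
0.5*||prox-x||^2 = 3.5912
lambda*||prox|| = 17.4707
Total = 21.0618


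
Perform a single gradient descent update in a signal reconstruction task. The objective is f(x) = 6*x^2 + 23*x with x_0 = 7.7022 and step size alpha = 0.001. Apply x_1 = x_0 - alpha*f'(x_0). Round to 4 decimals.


We compute the gradient at x_0 and apply the update.
f'(x) = 12*x + 23
f'(7.7022) = 12*7.7022 + 23 = 115.4264
x_1 = 7.7022 - 0.001*115.4264 = 7.5868


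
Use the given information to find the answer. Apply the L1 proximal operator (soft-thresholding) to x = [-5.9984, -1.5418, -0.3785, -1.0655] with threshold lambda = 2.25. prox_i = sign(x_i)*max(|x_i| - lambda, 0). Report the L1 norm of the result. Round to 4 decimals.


Soft-thresholding with lambda = 2.25:
prox(-5.9984) = sign(-5.9984)*max(|-5.9984| - 2.25, 0) = -3.7484
prox(-1.5418) = sign(-1.5418)*max(|-1.5418| - 2.25, 0) = 0.0
prox(-0.3785) = sign(-0.3785)*max(|-0.3785| - 2.25, 0) = 0.0
prox(-1.0655) = sign(-1.0655)*max(|-1.0655| - 2.25, 0) = 0.0
prox(x) = [-3.7484, 0.0, 0.0, 0.0]
||prox(x)||_1 = 3.7484 + 0.0 + 0.0 + 0.0 = 3.7484


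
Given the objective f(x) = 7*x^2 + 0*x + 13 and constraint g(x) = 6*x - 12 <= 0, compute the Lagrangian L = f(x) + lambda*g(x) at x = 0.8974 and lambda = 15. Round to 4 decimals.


Step 1: Evaluate f(x).
f(0.8974) = 7*0.8974^2 + 0*0.8974 + 13 = 18.6373
Step 2: Evaluate g(x).
g(0.8974) = 6*0.8974 - 12 = -6.6156
Step 3: Compute Lagrangian.
L = 18.6373 + 15*-6.6156 = -80.5967


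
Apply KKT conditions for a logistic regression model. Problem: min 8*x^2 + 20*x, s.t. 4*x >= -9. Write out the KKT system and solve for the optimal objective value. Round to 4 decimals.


Step 1: Try lambda = 0 (constraint inactive).
Stationarity: 2*8*x + 20 = 0
x* = -20/(2*8) = -1.25
Check constraint: 4*-1.25 = -5.0 >= -9 -- satisfied.
Step 2: Compute optimal value.
f(x*) = 8*(-1.25)^2 + 20*(-1.25) = -12.5


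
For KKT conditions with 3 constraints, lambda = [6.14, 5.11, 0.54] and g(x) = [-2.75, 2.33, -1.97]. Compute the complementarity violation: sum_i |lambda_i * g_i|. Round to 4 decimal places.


KKT complementary slackness check:
lambda_1 * g_1 = 6.14 * -2.75 = -16.885
lambda_2 * g_2 = 5.11 * 2.33 = 11.9063
lambda_3 * g_3 = 0.54 * -1.97 = -1.0638
Total violation = 16.885 + 11.9063 + 1.0638 = 29.8551


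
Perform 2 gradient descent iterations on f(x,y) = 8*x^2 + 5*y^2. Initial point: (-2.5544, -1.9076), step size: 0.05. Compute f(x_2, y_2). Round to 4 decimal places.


Gradient descent on f(x,y) = 8*x^2 + 5*y^2.
Starting point: (-2.5544, -1.9076), alpha = 0.05
Step 1: grad_x = 2*8*-2.5544 = -40.8704, grad_y = 2*5*-1.9076 = -19.076
  x_1 = -2.5544 - 0.05*-40.8704 = -0.5109
  y_1 = -1.9076 - 0.05*-19.076 = -0.9538
Step 2: grad_x = 2*8*-0.5109 = -8.1741, grad_y = 2*5*-0.9538 = -9.538
  x_2 = -0.5109 - 0.05*-8.1741 = -0.1022
  y_2 = -0.9538 - 0.05*-9.538 = -0.4769
f(-0.1022, -0.4769) = 8*(-0.1022)^2 + 5*(-0.4769)^2 = 1.2207


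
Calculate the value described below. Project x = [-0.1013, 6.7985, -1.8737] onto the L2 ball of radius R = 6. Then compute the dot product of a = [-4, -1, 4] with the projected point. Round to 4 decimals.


Step 1: Compute ||x|| (intermediates to 6 decimals).
||x|| = sqrt((-0.1013)^2 + 6.7985^2 + (-1.8737)^2) = 7.052703
Step 2: Project.
Since ||x|| > R, scale = R/||x|| = 6/7.052703 = 0.850738, proj(x) = scale * x
proj(x) = [-0.08618, 5.783742, -1.594028]
Step 3: Dot product.
a^T * proj(x) = -4*(-0.08618) - 1*5.783742 + 4*(-1.594028) = -11.8151


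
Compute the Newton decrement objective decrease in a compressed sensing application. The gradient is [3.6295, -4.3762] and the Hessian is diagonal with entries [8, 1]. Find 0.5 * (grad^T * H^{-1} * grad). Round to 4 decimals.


Step 1: H is diagonal, so H^(-1) * g = [0.4537, -4.3762].
Step 2: g^T H^(-1) g = sum_i g_i^2 / H_ii
  = (3.6295)^2/8 + (-4.3762)^2/1
  = 1.6467 + 19.1511 = 20.7978
Step 3: Objective decrease = 0.5 * g^T H^(-1) g = 10.3989


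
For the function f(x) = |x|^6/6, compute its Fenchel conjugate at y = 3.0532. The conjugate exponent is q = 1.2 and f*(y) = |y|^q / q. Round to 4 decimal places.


The conjugate exponent q satisfies 1/p + 1/q = 1.
p = 6, so q = 6/(6 - 1) = 1.2
|y|^q = 3.0532^1.2 = 3.8169
f*(3.0532) = 3.8169 / 1.2 = 3.1807


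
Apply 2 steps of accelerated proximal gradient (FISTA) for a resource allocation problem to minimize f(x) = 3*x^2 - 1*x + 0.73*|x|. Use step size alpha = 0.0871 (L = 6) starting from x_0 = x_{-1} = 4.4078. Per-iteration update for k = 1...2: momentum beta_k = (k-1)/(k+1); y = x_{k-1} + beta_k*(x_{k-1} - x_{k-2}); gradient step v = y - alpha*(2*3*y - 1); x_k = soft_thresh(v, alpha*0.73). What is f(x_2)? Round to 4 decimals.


FISTA on f(x) = 3*x^2 - 1*x + 0.73*|x|
L = 6, alpha = 0.0871
Iteration 1: beta = 0.0, y = 4.4078 + 0.0*(4.4078 - 4.4078) = 4.4078
  grad(y) = 25.4468, v = y - alpha*grad = 2.1914
  prox(v) = soft_thresh(2.1914, 0.0636) = 2.1278
Iteration 2: beta = 0.3333, y = 2.1278 + 0.3333*(2.1278 - 4.4078) = 1.3678
  grad(y) = 7.2068, v = y - alpha*grad = 0.7401
  prox(v) = soft_thresh(0.7401, 0.0636) = 0.6765
f(x_2) = 3*0.6765^2 - 1*0.6765 + 0.73*|0.6765| = 1.1903
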